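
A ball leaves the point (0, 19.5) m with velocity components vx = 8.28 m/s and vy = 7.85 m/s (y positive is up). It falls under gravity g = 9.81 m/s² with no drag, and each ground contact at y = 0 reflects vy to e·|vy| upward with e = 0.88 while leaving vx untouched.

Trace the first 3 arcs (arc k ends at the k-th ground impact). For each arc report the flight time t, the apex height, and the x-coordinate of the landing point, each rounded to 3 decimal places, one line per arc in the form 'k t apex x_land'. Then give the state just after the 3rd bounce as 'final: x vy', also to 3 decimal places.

Arc 1: start y=19.500, vy=7.850 → t=2.949, apex=22.641, x_land=24.415, impact vy=-21.076
  bounce: vy ← 0.88·21.076 = 18.547
Arc 2: start y=0.000, vy=18.547 → t=3.781, apex=17.533, x_land=55.724, impact vy=-18.547
  bounce: vy ← 0.88·18.547 = 16.322
Arc 3: start y=0.000, vy=16.322 → t=3.328, apex=13.578, x_land=83.276, impact vy=-16.322
  bounce: vy ← 0.88·16.322 = 14.363

1 2.949 22.641 24.415
2 3.781 17.533 55.724
3 3.328 13.578 83.276
final: 83.276 14.363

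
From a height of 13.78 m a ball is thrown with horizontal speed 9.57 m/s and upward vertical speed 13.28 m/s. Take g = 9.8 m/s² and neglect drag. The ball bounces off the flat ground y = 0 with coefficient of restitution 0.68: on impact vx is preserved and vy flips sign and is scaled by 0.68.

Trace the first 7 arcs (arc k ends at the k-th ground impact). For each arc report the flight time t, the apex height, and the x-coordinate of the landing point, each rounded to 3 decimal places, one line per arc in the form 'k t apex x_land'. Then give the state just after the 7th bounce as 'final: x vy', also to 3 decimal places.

Arc 1: start y=13.780, vy=13.280 → t=3.511, apex=22.778, x_land=33.602, impact vy=-21.129
  bounce: vy ← 0.68·21.129 = 14.368
Arc 2: start y=0.000, vy=14.368 → t=2.932, apex=10.532, x_land=61.663, impact vy=-14.368
  bounce: vy ← 0.68·14.368 = 9.770
Arc 3: start y=0.000, vy=9.770 → t=1.994, apex=4.870, x_land=80.745, impact vy=-9.770
  bounce: vy ← 0.68·9.770 = 6.644
Arc 4: start y=0.000, vy=6.644 → t=1.356, apex=2.252, x_land=93.720, impact vy=-6.644
  bounce: vy ← 0.68·6.644 = 4.518
Arc 5: start y=0.000, vy=4.518 → t=0.922, apex=1.041, x_land=102.544, impact vy=-4.518
  bounce: vy ← 0.68·4.518 = 3.072
Arc 6: start y=0.000, vy=3.072 → t=0.627, apex=0.482, x_land=108.544, impact vy=-3.072
  bounce: vy ← 0.68·3.072 = 2.089
Arc 7: start y=0.000, vy=2.089 → t=0.426, apex=0.223, x_land=112.624, impact vy=-2.089
  bounce: vy ← 0.68·2.089 = 1.421

1 3.511 22.778 33.602
2 2.932 10.532 61.663
3 1.994 4.870 80.745
4 1.356 2.252 93.720
5 0.922 1.041 102.544
6 0.627 0.482 108.544
7 0.426 0.223 112.624
final: 112.624 1.421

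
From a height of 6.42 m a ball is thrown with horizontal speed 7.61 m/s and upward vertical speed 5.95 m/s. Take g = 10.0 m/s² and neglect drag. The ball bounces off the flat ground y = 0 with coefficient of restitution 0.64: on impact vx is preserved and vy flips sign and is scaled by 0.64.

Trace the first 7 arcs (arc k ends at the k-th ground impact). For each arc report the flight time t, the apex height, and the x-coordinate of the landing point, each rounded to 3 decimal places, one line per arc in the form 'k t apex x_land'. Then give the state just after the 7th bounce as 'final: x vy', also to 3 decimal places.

Arc 1: start y=6.420, vy=5.950 → t=1.875, apex=8.190, x_land=14.268, impact vy=-12.799
  bounce: vy ← 0.64·12.799 = 8.191
Arc 2: start y=0.000, vy=8.191 → t=1.638, apex=3.355, x_land=26.734, impact vy=-8.191
  bounce: vy ← 0.64·8.191 = 5.242
Arc 3: start y=0.000, vy=5.242 → t=1.048, apex=1.374, x_land=34.713, impact vy=-5.242
  bounce: vy ← 0.64·5.242 = 3.355
Arc 4: start y=0.000, vy=3.355 → t=0.671, apex=0.563, x_land=39.820, impact vy=-3.355
  bounce: vy ← 0.64·3.355 = 2.147
Arc 5: start y=0.000, vy=2.147 → t=0.429, apex=0.231, x_land=43.088, impact vy=-2.147
  bounce: vy ← 0.64·2.147 = 1.374
Arc 6: start y=0.000, vy=1.374 → t=0.275, apex=0.094, x_land=45.179, impact vy=-1.374
  bounce: vy ← 0.64·1.374 = 0.880
Arc 7: start y=0.000, vy=0.880 → t=0.176, apex=0.039, x_land=46.518, impact vy=-0.880
  bounce: vy ← 0.64·0.880 = 0.563

1 1.875 8.190 14.268
2 1.638 3.355 26.734
3 1.048 1.374 34.713
4 0.671 0.563 39.820
5 0.429 0.231 43.088
6 0.275 0.094 45.179
7 0.176 0.039 46.518
final: 46.518 0.563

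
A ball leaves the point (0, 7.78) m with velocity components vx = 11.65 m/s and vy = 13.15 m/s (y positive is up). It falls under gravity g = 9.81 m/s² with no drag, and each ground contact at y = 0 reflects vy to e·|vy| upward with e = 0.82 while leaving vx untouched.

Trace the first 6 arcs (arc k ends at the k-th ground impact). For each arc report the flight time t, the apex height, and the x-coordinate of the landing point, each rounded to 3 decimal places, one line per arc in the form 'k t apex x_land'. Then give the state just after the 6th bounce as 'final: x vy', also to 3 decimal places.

Arc 1: start y=7.780, vy=13.150 → t=3.180, apex=16.594, x_land=37.044, impact vy=-18.043
  bounce: vy ← 0.82·18.043 = 14.796
Arc 2: start y=0.000, vy=14.796 → t=3.016, apex=11.158, x_land=72.186, impact vy=-14.796
  bounce: vy ← 0.82·14.796 = 12.132
Arc 3: start y=0.000, vy=12.132 → t=2.473, apex=7.502, x_land=101.002, impact vy=-12.132
  bounce: vy ← 0.82·12.132 = 9.949
Arc 4: start y=0.000, vy=9.949 → t=2.028, apex=5.045, x_land=124.631, impact vy=-9.949
  bounce: vy ← 0.82·9.949 = 8.158
Arc 5: start y=0.000, vy=8.158 → t=1.663, apex=3.392, x_land=144.007, impact vy=-8.158
  bounce: vy ← 0.82·8.158 = 6.689
Arc 6: start y=0.000, vy=6.689 → t=1.364, apex=2.281, x_land=159.895, impact vy=-6.689
  bounce: vy ← 0.82·6.689 = 5.485

1 3.180 16.594 37.044
2 3.016 11.158 72.186
3 2.473 7.502 101.002
4 2.028 5.045 124.631
5 1.663 3.392 144.007
6 1.364 2.281 159.895
final: 159.895 5.485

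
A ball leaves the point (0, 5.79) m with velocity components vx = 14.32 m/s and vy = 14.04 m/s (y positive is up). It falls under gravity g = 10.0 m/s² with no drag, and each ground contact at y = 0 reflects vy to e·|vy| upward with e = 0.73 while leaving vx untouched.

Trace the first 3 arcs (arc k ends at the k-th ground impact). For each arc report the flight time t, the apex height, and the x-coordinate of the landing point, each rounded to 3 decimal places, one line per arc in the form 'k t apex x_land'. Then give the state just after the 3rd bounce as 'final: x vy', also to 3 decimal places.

Arc 1: start y=5.790, vy=14.040 → t=3.173, apex=15.646, x_land=45.437, impact vy=-17.690
  bounce: vy ← 0.73·17.690 = 12.913
Arc 2: start y=0.000, vy=12.913 → t=2.583, apex=8.338, x_land=82.421, impact vy=-12.913
  bounce: vy ← 0.73·12.913 = 9.427
Arc 3: start y=0.000, vy=9.427 → t=1.885, apex=4.443, x_land=109.419, impact vy=-9.427
  bounce: vy ← 0.73·9.427 = 6.882

1 3.173 15.646 45.437
2 2.583 8.338 82.421
3 1.885 4.443 109.419
final: 109.419 6.882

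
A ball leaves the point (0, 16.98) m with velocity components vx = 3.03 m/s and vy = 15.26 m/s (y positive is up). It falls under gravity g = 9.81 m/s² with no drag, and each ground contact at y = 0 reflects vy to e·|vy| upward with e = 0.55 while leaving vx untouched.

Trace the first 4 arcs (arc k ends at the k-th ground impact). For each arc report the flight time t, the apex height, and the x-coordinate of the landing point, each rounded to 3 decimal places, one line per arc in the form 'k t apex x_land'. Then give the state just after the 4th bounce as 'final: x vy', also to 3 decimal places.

Arc 1: start y=16.980, vy=15.260 → t=3.981, apex=28.849, x_land=12.062, impact vy=-23.791
  bounce: vy ← 0.55·23.791 = 13.085
Arc 2: start y=0.000, vy=13.085 → t=2.668, apex=8.727, x_land=20.145, impact vy=-13.085
  bounce: vy ← 0.55·13.085 = 7.197
Arc 3: start y=0.000, vy=7.197 → t=1.467, apex=2.640, x_land=24.591, impact vy=-7.197
  bounce: vy ← 0.55·7.197 = 3.958
Arc 4: start y=0.000, vy=3.958 → t=0.807, apex=0.799, x_land=27.036, impact vy=-3.958
  bounce: vy ← 0.55·3.958 = 2.177

1 3.981 28.849 12.062
2 2.668 8.727 20.145
3 1.467 2.640 24.591
4 0.807 0.799 27.036
final: 27.036 2.177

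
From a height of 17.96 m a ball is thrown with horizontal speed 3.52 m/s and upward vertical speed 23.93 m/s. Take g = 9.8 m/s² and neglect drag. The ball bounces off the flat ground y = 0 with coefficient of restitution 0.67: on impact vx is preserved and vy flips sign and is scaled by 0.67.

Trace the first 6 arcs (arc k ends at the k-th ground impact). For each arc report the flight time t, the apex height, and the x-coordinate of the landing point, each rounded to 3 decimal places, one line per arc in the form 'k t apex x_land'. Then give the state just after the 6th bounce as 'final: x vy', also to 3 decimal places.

1 5.545 47.177 19.517
2 4.158 21.178 34.153
3 2.786 9.507 43.959
4 1.866 4.268 50.529
5 1.251 1.916 54.931
6 0.838 0.860 57.880
final: 57.880 2.751

Arc 1: start y=17.960, vy=23.930 → t=5.545, apex=47.177, x_land=19.517, impact vy=-30.408
  bounce: vy ← 0.67·30.408 = 20.374
Arc 2: start y=0.000, vy=20.374 → t=4.158, apex=21.178, x_land=34.153, impact vy=-20.374
  bounce: vy ← 0.67·20.374 = 13.650
Arc 3: start y=0.000, vy=13.650 → t=2.786, apex=9.507, x_land=43.959, impact vy=-13.650
  bounce: vy ← 0.67·13.650 = 9.146
Arc 4: start y=0.000, vy=9.146 → t=1.866, apex=4.268, x_land=50.529, impact vy=-9.146
  bounce: vy ← 0.67·9.146 = 6.128
Arc 5: start y=0.000, vy=6.128 → t=1.251, apex=1.916, x_land=54.931, impact vy=-6.128
  bounce: vy ← 0.67·6.128 = 4.105
Arc 6: start y=0.000, vy=4.105 → t=0.838, apex=0.860, x_land=57.880, impact vy=-4.105
  bounce: vy ← 0.67·4.105 = 2.751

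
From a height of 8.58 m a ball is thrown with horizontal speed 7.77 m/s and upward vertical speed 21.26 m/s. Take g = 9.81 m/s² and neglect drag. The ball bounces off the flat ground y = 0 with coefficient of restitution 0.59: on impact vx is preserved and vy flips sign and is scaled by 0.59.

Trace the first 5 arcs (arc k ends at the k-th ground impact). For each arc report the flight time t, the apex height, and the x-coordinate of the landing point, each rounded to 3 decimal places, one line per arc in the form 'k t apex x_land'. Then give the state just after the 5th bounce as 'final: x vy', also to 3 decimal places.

1 4.706 31.617 36.566
2 2.996 11.006 59.844
3 1.768 3.831 73.578
4 1.043 1.334 81.681
5 0.615 0.464 86.462
final: 86.462 1.781

Arc 1: start y=8.580, vy=21.260 → t=4.706, apex=31.617, x_land=36.566, impact vy=-24.906
  bounce: vy ← 0.59·24.906 = 14.695
Arc 2: start y=0.000, vy=14.695 → t=2.996, apex=11.006, x_land=59.844, impact vy=-14.695
  bounce: vy ← 0.59·14.695 = 8.670
Arc 3: start y=0.000, vy=8.670 → t=1.768, apex=3.831, x_land=73.578, impact vy=-8.670
  bounce: vy ← 0.59·8.670 = 5.115
Arc 4: start y=0.000, vy=5.115 → t=1.043, apex=1.334, x_land=81.681, impact vy=-5.115
  bounce: vy ← 0.59·5.115 = 3.018
Arc 5: start y=0.000, vy=3.018 → t=0.615, apex=0.464, x_land=86.462, impact vy=-3.018
  bounce: vy ← 0.59·3.018 = 1.781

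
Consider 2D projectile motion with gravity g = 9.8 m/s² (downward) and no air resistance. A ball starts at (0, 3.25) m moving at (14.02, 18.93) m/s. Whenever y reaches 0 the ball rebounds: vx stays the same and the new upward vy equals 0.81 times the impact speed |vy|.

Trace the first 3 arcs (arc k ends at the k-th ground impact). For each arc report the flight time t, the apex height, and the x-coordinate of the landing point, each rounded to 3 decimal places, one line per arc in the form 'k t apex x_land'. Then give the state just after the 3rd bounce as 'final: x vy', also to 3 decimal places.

1 4.028 21.533 56.472
2 3.396 14.128 104.084
3 2.751 9.269 142.649
final: 142.649 10.918

Arc 1: start y=3.250, vy=18.930 → t=4.028, apex=21.533, x_land=56.472, impact vy=-20.544
  bounce: vy ← 0.81·20.544 = 16.640
Arc 2: start y=0.000, vy=16.640 → t=3.396, apex=14.128, x_land=104.084, impact vy=-16.640
  bounce: vy ← 0.81·16.640 = 13.479
Arc 3: start y=0.000, vy=13.479 → t=2.751, apex=9.269, x_land=142.649, impact vy=-13.479
  bounce: vy ← 0.81·13.479 = 10.918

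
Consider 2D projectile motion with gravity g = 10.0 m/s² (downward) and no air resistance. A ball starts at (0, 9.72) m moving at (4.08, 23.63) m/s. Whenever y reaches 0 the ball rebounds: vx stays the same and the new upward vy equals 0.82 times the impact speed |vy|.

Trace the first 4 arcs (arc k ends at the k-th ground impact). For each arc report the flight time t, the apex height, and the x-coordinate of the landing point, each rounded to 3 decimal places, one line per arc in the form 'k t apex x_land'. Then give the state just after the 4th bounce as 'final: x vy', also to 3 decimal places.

1 5.107 37.639 20.835
2 4.500 25.308 39.194
3 3.690 17.017 54.248
4 3.026 11.442 66.592
final: 66.592 12.405

Arc 1: start y=9.720, vy=23.630 → t=5.107, apex=37.639, x_land=20.835, impact vy=-27.437
  bounce: vy ← 0.82·27.437 = 22.498
Arc 2: start y=0.000, vy=22.498 → t=4.500, apex=25.308, x_land=39.194, impact vy=-22.498
  bounce: vy ← 0.82·22.498 = 18.448
Arc 3: start y=0.000, vy=18.448 → t=3.690, apex=17.017, x_land=54.248, impact vy=-18.448
  bounce: vy ← 0.82·18.448 = 15.128
Arc 4: start y=0.000, vy=15.128 → t=3.026, apex=11.442, x_land=66.592, impact vy=-15.128
  bounce: vy ← 0.82·15.128 = 12.405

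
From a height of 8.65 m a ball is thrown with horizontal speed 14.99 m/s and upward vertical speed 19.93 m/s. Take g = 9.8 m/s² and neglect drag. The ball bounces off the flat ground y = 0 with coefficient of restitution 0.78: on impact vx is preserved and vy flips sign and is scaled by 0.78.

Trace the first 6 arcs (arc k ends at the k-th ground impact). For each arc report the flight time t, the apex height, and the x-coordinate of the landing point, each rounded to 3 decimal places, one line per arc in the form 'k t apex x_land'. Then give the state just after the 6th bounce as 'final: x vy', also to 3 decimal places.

Arc 1: start y=8.650, vy=19.930 → t=4.463, apex=28.916, x_land=66.899, impact vy=-23.806
  bounce: vy ← 0.78·23.806 = 18.569
Arc 2: start y=0.000, vy=18.569 → t=3.790, apex=17.592, x_land=123.705, impact vy=-18.569
  bounce: vy ← 0.78·18.569 = 14.484
Arc 3: start y=0.000, vy=14.484 → t=2.956, apex=10.703, x_land=168.013, impact vy=-14.484
  bounce: vy ← 0.78·14.484 = 11.297
Arc 4: start y=0.000, vy=11.297 → t=2.306, apex=6.512, x_land=202.574, impact vy=-11.297
  bounce: vy ← 0.78·11.297 = 8.812
Arc 5: start y=0.000, vy=8.812 → t=1.798, apex=3.962, x_land=229.532, impact vy=-8.812
  bounce: vy ← 0.78·8.812 = 6.873
Arc 6: start y=0.000, vy=6.873 → t=1.403, apex=2.410, x_land=250.558, impact vy=-6.873
  bounce: vy ← 0.78·6.873 = 5.361

1 4.463 28.916 66.899
2 3.790 17.592 123.705
3 2.956 10.703 168.013
4 2.306 6.512 202.574
5 1.798 3.962 229.532
6 1.403 2.410 250.558
final: 250.558 5.361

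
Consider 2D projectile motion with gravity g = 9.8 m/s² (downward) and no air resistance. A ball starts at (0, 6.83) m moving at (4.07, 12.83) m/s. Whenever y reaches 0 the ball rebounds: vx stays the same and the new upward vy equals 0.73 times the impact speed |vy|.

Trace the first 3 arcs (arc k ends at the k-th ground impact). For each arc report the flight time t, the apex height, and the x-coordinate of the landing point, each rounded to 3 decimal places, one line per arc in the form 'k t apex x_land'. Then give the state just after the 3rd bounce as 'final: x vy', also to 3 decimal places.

Arc 1: start y=6.830, vy=12.830 → t=3.072, apex=15.228, x_land=12.503, impact vy=-17.276
  bounce: vy ← 0.73·17.276 = 12.612
Arc 2: start y=0.000, vy=12.612 → t=2.574, apex=8.115, x_land=22.979, impact vy=-12.612
  bounce: vy ← 0.73·12.612 = 9.207
Arc 3: start y=0.000, vy=9.207 → t=1.879, apex=4.325, x_land=30.626, impact vy=-9.207
  bounce: vy ← 0.73·9.207 = 6.721

1 3.072 15.228 12.503
2 2.574 8.115 22.979
3 1.879 4.325 30.626
final: 30.626 6.721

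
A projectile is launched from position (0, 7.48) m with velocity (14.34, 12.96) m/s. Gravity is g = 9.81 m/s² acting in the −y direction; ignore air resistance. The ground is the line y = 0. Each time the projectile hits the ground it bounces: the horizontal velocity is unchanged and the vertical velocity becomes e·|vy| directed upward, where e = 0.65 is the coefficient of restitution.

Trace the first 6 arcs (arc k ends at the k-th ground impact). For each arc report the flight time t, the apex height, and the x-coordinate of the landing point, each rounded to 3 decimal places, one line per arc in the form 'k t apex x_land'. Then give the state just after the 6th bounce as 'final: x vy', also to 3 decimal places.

Arc 1: start y=7.480, vy=12.960 → t=3.129, apex=16.041, x_land=44.877, impact vy=-17.740
  bounce: vy ← 0.65·17.740 = 11.531
Arc 2: start y=0.000, vy=11.531 → t=2.351, apex=6.777, x_land=78.589, impact vy=-11.531
  bounce: vy ← 0.65·11.531 = 7.495
Arc 3: start y=0.000, vy=7.495 → t=1.528, apex=2.863, x_land=100.502, impact vy=-7.495
  bounce: vy ← 0.65·7.495 = 4.872
Arc 4: start y=0.000, vy=4.872 → t=0.993, apex=1.210, x_land=114.745, impact vy=-4.872
  bounce: vy ← 0.65·4.872 = 3.167
Arc 5: start y=0.000, vy=3.167 → t=0.646, apex=0.511, x_land=124.003, impact vy=-3.167
  bounce: vy ← 0.65·3.167 = 2.058
Arc 6: start y=0.000, vy=2.058 → t=0.420, apex=0.216, x_land=130.021, impact vy=-2.058
  bounce: vy ← 0.65·2.058 = 1.338

1 3.129 16.041 44.877
2 2.351 6.777 78.589
3 1.528 2.863 100.502
4 0.993 1.210 114.745
5 0.646 0.511 124.003
6 0.420 0.216 130.021
final: 130.021 1.338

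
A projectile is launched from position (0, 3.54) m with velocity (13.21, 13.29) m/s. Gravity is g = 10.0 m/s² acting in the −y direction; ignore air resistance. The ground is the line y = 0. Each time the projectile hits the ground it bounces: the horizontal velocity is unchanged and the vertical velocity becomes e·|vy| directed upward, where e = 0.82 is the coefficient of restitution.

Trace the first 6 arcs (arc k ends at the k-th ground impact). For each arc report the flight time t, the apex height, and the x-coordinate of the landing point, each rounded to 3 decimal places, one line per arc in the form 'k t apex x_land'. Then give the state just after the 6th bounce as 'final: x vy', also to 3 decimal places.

Arc 1: start y=3.540, vy=13.290 → t=2.902, apex=12.371, x_land=38.335, impact vy=-15.730
  bounce: vy ← 0.82·15.730 = 12.898
Arc 2: start y=0.000, vy=12.898 → t=2.580, apex=8.318, x_land=72.413, impact vy=-12.898
  bounce: vy ← 0.82·12.898 = 10.577
Arc 3: start y=0.000, vy=10.577 → t=2.115, apex=5.593, x_land=100.356, impact vy=-10.577
  bounce: vy ← 0.82·10.577 = 8.673
Arc 4: start y=0.000, vy=8.673 → t=1.735, apex=3.761, x_land=123.270, impact vy=-8.673
  bounce: vy ← 0.82·8.673 = 7.112
Arc 5: start y=0.000, vy=7.112 → t=1.422, apex=2.529, x_land=142.059, impact vy=-7.112
  bounce: vy ← 0.82·7.112 = 5.832
Arc 6: start y=0.000, vy=5.832 → t=1.166, apex=1.700, x_land=157.466, impact vy=-5.832
  bounce: vy ← 0.82·5.832 = 4.782

1 2.902 12.371 38.335
2 2.580 8.318 72.413
3 2.115 5.593 100.356
4 1.735 3.761 123.270
5 1.422 2.529 142.059
6 1.166 1.700 157.466
final: 157.466 4.782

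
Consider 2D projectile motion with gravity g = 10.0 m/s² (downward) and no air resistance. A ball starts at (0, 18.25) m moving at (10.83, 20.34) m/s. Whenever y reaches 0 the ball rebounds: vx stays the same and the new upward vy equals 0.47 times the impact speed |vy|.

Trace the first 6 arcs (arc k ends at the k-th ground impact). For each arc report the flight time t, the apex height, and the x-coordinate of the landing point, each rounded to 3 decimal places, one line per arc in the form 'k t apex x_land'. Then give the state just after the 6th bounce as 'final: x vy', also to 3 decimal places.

1 4.825 38.936 52.250
2 2.623 8.601 80.658
3 1.233 1.900 94.010
4 0.579 0.420 100.286
5 0.272 0.093 103.235
6 0.128 0.020 104.621
final: 104.621 0.301

Arc 1: start y=18.250, vy=20.340 → t=4.825, apex=38.936, x_land=52.250, impact vy=-27.905
  bounce: vy ← 0.47·27.905 = 13.116
Arc 2: start y=0.000, vy=13.116 → t=2.623, apex=8.601, x_land=80.658, impact vy=-13.116
  bounce: vy ← 0.47·13.116 = 6.164
Arc 3: start y=0.000, vy=6.164 → t=1.233, apex=1.900, x_land=94.010, impact vy=-6.164
  bounce: vy ← 0.47·6.164 = 2.897
Arc 4: start y=0.000, vy=2.897 → t=0.579, apex=0.420, x_land=100.286, impact vy=-2.897
  bounce: vy ← 0.47·2.897 = 1.362
Arc 5: start y=0.000, vy=1.362 → t=0.272, apex=0.093, x_land=103.235, impact vy=-1.362
  bounce: vy ← 0.47·1.362 = 0.640
Arc 6: start y=0.000, vy=0.640 → t=0.128, apex=0.020, x_land=104.621, impact vy=-0.640
  bounce: vy ← 0.47·0.640 = 0.301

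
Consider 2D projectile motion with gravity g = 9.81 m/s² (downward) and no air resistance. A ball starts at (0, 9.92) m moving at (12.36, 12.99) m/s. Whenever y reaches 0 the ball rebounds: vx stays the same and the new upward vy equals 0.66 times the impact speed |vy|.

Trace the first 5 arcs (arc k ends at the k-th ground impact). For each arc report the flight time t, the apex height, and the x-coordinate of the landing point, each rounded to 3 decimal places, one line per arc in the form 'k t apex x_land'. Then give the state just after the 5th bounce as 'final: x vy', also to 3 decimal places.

Arc 1: start y=9.920, vy=12.990 → t=3.267, apex=18.520, x_land=40.384, impact vy=-19.062
  bounce: vy ← 0.66·19.062 = 12.581
Arc 2: start y=0.000, vy=12.581 → t=2.565, apex=8.067, x_land=72.087, impact vy=-12.581
  bounce: vy ← 0.66·12.581 = 8.304
Arc 3: start y=0.000, vy=8.304 → t=1.693, apex=3.514, x_land=93.011, impact vy=-8.304
  bounce: vy ← 0.66·8.304 = 5.480
Arc 4: start y=0.000, vy=5.480 → t=1.117, apex=1.531, x_land=106.820, impact vy=-5.480
  bounce: vy ← 0.66·5.480 = 3.617
Arc 5: start y=0.000, vy=3.617 → t=0.737, apex=0.667, x_land=115.935, impact vy=-3.617
  bounce: vy ← 0.66·3.617 = 2.387

1 3.267 18.520 40.384
2 2.565 8.067 72.087
3 1.693 3.514 93.011
4 1.117 1.531 106.820
5 0.737 0.667 115.935
final: 115.935 2.387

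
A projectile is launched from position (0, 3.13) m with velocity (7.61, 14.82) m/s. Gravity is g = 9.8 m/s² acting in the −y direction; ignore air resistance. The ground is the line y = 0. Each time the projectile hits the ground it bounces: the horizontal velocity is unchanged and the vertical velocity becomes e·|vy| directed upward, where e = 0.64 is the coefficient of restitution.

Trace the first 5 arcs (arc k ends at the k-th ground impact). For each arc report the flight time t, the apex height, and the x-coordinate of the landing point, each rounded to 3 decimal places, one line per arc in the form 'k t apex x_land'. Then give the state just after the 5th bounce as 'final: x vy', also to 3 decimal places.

1 3.223 14.336 24.525
2 2.189 5.872 41.186
3 1.401 2.405 51.849
4 0.897 0.985 58.674
5 0.574 0.404 63.041
final: 63.041 1.800

Arc 1: start y=3.130, vy=14.820 → t=3.223, apex=14.336, x_land=24.525, impact vy=-16.762
  bounce: vy ← 0.64·16.762 = 10.728
Arc 2: start y=0.000, vy=10.728 → t=2.189, apex=5.872, x_land=41.186, impact vy=-10.728
  bounce: vy ← 0.64·10.728 = 6.866
Arc 3: start y=0.000, vy=6.866 → t=1.401, apex=2.405, x_land=51.849, impact vy=-6.866
  bounce: vy ← 0.64·6.866 = 4.394
Arc 4: start y=0.000, vy=4.394 → t=0.897, apex=0.985, x_land=58.674, impact vy=-4.394
  bounce: vy ← 0.64·4.394 = 2.812
Arc 5: start y=0.000, vy=2.812 → t=0.574, apex=0.404, x_land=63.041, impact vy=-2.812
  bounce: vy ← 0.64·2.812 = 1.800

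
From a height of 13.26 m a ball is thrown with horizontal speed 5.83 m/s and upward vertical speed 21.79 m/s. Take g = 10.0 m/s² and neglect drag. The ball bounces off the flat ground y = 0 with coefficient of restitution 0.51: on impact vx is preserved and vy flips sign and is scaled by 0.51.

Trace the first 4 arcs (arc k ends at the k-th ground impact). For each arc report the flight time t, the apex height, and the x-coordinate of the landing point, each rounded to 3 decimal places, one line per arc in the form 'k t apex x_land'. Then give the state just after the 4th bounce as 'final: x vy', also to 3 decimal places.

Arc 1: start y=13.260, vy=21.790 → t=4.899, apex=37.000, x_land=28.563, impact vy=-27.203
  bounce: vy ← 0.51·27.203 = 13.874
Arc 2: start y=0.000, vy=13.874 → t=2.775, apex=9.624, x_land=44.739, impact vy=-13.874
  bounce: vy ← 0.51·13.874 = 7.076
Arc 3: start y=0.000, vy=7.076 → t=1.415, apex=2.503, x_land=52.990, impact vy=-7.076
  bounce: vy ← 0.51·7.076 = 3.609
Arc 4: start y=0.000, vy=3.609 → t=0.722, apex=0.651, x_land=57.197, impact vy=-3.609
  bounce: vy ← 0.51·3.609 = 1.840

1 4.899 37.000 28.563
2 2.775 9.624 44.739
3 1.415 2.503 52.990
4 0.722 0.651 57.197
final: 57.197 1.840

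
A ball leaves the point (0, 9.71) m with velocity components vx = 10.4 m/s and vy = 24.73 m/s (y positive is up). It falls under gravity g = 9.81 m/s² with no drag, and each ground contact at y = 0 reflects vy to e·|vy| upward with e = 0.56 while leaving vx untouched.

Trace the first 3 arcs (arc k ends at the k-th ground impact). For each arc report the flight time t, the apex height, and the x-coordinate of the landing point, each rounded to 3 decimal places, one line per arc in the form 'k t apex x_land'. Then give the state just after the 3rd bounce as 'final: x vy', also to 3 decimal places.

1 5.408 40.881 56.242
2 3.233 12.820 89.869
3 1.811 4.020 108.700
final: 108.700 4.974

Arc 1: start y=9.710, vy=24.730 → t=5.408, apex=40.881, x_land=56.242, impact vy=-28.321
  bounce: vy ← 0.56·28.321 = 15.860
Arc 2: start y=0.000, vy=15.860 → t=3.233, apex=12.820, x_land=89.869, impact vy=-15.860
  bounce: vy ← 0.56·15.860 = 8.881
Arc 3: start y=0.000, vy=8.881 → t=1.811, apex=4.020, x_land=108.700, impact vy=-8.881
  bounce: vy ← 0.56·8.881 = 4.974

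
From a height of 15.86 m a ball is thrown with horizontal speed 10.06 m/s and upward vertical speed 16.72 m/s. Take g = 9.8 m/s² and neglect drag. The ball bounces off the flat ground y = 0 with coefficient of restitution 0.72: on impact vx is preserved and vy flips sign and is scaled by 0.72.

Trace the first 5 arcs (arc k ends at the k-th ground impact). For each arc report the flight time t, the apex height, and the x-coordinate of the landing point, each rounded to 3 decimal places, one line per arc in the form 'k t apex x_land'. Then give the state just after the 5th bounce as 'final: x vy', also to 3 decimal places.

1 4.186 30.123 42.107
2 3.570 15.616 78.025
3 2.571 8.095 103.886
4 1.851 4.197 122.506
5 1.333 2.176 135.912
final: 135.912 4.702

Arc 1: start y=15.860, vy=16.720 → t=4.186, apex=30.123, x_land=42.107, impact vy=-24.298
  bounce: vy ← 0.72·24.298 = 17.495
Arc 2: start y=0.000, vy=17.495 → t=3.570, apex=15.616, x_land=78.025, impact vy=-17.495
  bounce: vy ← 0.72·17.495 = 12.596
Arc 3: start y=0.000, vy=12.596 → t=2.571, apex=8.095, x_land=103.886, impact vy=-12.596
  bounce: vy ← 0.72·12.596 = 9.069
Arc 4: start y=0.000, vy=9.069 → t=1.851, apex=4.197, x_land=122.506, impact vy=-9.069
  bounce: vy ← 0.72·9.069 = 6.530
Arc 5: start y=0.000, vy=6.530 → t=1.333, apex=2.176, x_land=135.912, impact vy=-6.530
  bounce: vy ← 0.72·6.530 = 4.702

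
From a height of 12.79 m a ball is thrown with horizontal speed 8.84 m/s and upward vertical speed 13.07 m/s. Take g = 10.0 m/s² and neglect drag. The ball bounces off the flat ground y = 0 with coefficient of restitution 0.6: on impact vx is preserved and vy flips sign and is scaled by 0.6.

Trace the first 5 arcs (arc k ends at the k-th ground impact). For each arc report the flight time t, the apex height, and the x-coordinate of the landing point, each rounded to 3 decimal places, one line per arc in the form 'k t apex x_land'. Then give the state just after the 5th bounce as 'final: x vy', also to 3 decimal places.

1 3.372 21.331 29.813
2 2.479 7.679 51.724
3 1.487 2.765 64.870
4 0.892 0.995 72.758
5 0.535 0.358 77.491
final: 77.491 1.606

Arc 1: start y=12.790, vy=13.070 → t=3.372, apex=21.331, x_land=29.813, impact vy=-20.655
  bounce: vy ← 0.6·20.655 = 12.393
Arc 2: start y=0.000, vy=12.393 → t=2.479, apex=7.679, x_land=51.724, impact vy=-12.393
  bounce: vy ← 0.6·12.393 = 7.436
Arc 3: start y=0.000, vy=7.436 → t=1.487, apex=2.765, x_land=64.870, impact vy=-7.436
  bounce: vy ← 0.6·7.436 = 4.461
Arc 4: start y=0.000, vy=4.461 → t=0.892, apex=0.995, x_land=72.758, impact vy=-4.461
  bounce: vy ← 0.6·4.461 = 2.677
Arc 5: start y=0.000, vy=2.677 → t=0.535, apex=0.358, x_land=77.491, impact vy=-2.677
  bounce: vy ← 0.6·2.677 = 1.606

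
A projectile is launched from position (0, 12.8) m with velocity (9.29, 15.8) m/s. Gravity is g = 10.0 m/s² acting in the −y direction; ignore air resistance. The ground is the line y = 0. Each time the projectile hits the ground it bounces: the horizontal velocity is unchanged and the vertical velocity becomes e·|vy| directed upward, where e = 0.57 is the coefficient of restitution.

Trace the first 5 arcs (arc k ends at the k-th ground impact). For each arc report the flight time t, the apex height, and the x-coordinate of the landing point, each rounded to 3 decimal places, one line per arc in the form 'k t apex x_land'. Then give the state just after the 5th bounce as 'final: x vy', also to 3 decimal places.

Arc 1: start y=12.800, vy=15.800 → t=3.829, apex=25.282, x_land=35.568, impact vy=-22.486
  bounce: vy ← 0.57·22.486 = 12.817
Arc 2: start y=0.000, vy=12.817 → t=2.563, apex=8.214, x_land=59.383, impact vy=-12.817
  bounce: vy ← 0.57·12.817 = 7.306
Arc 3: start y=0.000, vy=7.306 → t=1.461, apex=2.669, x_land=72.957, impact vy=-7.306
  bounce: vy ← 0.57·7.306 = 4.164
Arc 4: start y=0.000, vy=4.164 → t=0.833, apex=0.867, x_land=80.694, impact vy=-4.164
  bounce: vy ← 0.57·4.164 = 2.374
Arc 5: start y=0.000, vy=2.374 → t=0.475, apex=0.282, x_land=85.104, impact vy=-2.374
  bounce: vy ← 0.57·2.374 = 1.353

1 3.829 25.282 35.568
2 2.563 8.214 59.383
3 1.461 2.669 72.957
4 0.833 0.867 80.694
5 0.475 0.282 85.104
final: 85.104 1.353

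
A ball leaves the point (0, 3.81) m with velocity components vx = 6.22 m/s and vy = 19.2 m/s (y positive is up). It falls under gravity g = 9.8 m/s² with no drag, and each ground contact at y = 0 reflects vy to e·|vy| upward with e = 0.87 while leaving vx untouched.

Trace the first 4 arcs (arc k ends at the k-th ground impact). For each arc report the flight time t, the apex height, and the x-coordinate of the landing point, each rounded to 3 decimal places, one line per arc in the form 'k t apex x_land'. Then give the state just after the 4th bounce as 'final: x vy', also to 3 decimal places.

1 4.108 22.618 25.550
2 3.738 17.120 48.802
3 3.252 12.958 69.032
4 2.830 9.808 86.632
final: 86.632 12.062

Arc 1: start y=3.810, vy=19.200 → t=4.108, apex=22.618, x_land=25.550, impact vy=-21.055
  bounce: vy ← 0.87·21.055 = 18.318
Arc 2: start y=0.000, vy=18.318 → t=3.738, apex=17.120, x_land=48.802, impact vy=-18.318
  bounce: vy ← 0.87·18.318 = 15.937
Arc 3: start y=0.000, vy=15.937 → t=3.252, apex=12.958, x_land=69.032, impact vy=-15.937
  bounce: vy ← 0.87·15.937 = 13.865
Arc 4: start y=0.000, vy=13.865 → t=2.830, apex=9.808, x_land=86.632, impact vy=-13.865
  bounce: vy ← 0.87·13.865 = 12.062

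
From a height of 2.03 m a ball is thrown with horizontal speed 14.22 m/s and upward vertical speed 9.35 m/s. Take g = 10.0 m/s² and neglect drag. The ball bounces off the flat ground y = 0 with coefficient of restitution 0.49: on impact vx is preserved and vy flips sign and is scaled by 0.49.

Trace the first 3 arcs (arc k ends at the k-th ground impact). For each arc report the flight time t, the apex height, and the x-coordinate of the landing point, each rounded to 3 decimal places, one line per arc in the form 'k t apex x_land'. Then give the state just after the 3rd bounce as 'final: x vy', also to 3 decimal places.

1 2.066 6.401 29.385
2 1.109 1.537 45.153
3 0.543 0.369 52.879
final: 52.879 1.331

Arc 1: start y=2.030, vy=9.350 → t=2.066, apex=6.401, x_land=29.385, impact vy=-11.315
  bounce: vy ← 0.49·11.315 = 5.544
Arc 2: start y=0.000, vy=5.544 → t=1.109, apex=1.537, x_land=45.153, impact vy=-5.544
  bounce: vy ← 0.49·5.544 = 2.717
Arc 3: start y=0.000, vy=2.717 → t=0.543, apex=0.369, x_land=52.879, impact vy=-2.717
  bounce: vy ← 0.49·2.717 = 1.331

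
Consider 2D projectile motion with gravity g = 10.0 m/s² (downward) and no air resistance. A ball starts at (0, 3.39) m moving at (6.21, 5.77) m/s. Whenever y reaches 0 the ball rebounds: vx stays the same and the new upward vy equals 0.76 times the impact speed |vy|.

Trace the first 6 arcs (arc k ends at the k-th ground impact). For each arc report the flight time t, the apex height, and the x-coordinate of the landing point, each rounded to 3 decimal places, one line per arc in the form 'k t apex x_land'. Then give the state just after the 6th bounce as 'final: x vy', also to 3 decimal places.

1 1.582 5.055 9.827
2 1.528 2.920 19.318
3 1.161 1.686 26.531
4 0.883 0.974 32.012
5 0.671 0.563 36.178
6 0.510 0.325 39.345
final: 39.345 1.938

Arc 1: start y=3.390, vy=5.770 → t=1.582, apex=5.055, x_land=9.827, impact vy=-10.054
  bounce: vy ← 0.76·10.054 = 7.641
Arc 2: start y=0.000, vy=7.641 → t=1.528, apex=2.920, x_land=19.318, impact vy=-7.641
  bounce: vy ← 0.76·7.641 = 5.807
Arc 3: start y=0.000, vy=5.807 → t=1.161, apex=1.686, x_land=26.531, impact vy=-5.807
  bounce: vy ← 0.76·5.807 = 4.414
Arc 4: start y=0.000, vy=4.414 → t=0.883, apex=0.974, x_land=32.012, impact vy=-4.414
  bounce: vy ← 0.76·4.414 = 3.354
Arc 5: start y=0.000, vy=3.354 → t=0.671, apex=0.563, x_land=36.178, impact vy=-3.354
  bounce: vy ← 0.76·3.354 = 2.549
Arc 6: start y=0.000, vy=2.549 → t=0.510, apex=0.325, x_land=39.345, impact vy=-2.549
  bounce: vy ← 0.76·2.549 = 1.938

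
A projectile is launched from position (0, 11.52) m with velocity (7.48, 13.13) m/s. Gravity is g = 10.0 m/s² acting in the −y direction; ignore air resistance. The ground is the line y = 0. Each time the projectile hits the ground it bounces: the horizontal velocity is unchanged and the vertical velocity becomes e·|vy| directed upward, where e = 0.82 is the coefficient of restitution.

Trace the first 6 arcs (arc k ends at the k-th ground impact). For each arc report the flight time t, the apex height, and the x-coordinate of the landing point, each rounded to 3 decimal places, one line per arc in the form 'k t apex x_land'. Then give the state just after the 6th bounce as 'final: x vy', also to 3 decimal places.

Arc 1: start y=11.520, vy=13.130 → t=3.320, apex=20.140, x_land=24.833, impact vy=-20.070
  bounce: vy ← 0.82·20.070 = 16.457
Arc 2: start y=0.000, vy=16.457 → t=3.291, apex=13.542, x_land=49.453, impact vy=-16.457
  bounce: vy ← 0.82·16.457 = 13.495
Arc 3: start y=0.000, vy=13.495 → t=2.699, apex=9.106, x_land=69.642, impact vy=-13.495
  bounce: vy ← 0.82·13.495 = 11.066
Arc 4: start y=0.000, vy=11.066 → t=2.213, apex=6.123, x_land=86.196, impact vy=-11.066
  bounce: vy ← 0.82·11.066 = 9.074
Arc 5: start y=0.000, vy=9.074 → t=1.815, apex=4.117, x_land=99.771, impact vy=-9.074
  bounce: vy ← 0.82·9.074 = 7.441
Arc 6: start y=0.000, vy=7.441 → t=1.488, apex=2.768, x_land=110.902, impact vy=-7.441
  bounce: vy ← 0.82·7.441 = 6.101

1 3.320 20.140 24.833
2 3.291 13.542 49.453
3 2.699 9.106 69.642
4 2.213 6.123 86.196
5 1.815 4.117 99.771
6 1.488 2.768 110.902
final: 110.902 6.101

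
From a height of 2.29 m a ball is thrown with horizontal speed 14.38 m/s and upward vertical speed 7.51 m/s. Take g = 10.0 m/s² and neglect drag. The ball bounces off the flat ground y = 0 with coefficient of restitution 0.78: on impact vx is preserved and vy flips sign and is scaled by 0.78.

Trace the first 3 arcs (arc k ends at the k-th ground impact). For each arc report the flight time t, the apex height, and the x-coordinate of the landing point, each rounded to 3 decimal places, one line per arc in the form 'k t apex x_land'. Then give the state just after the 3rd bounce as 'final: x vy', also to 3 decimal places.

1 1.762 5.110 25.337
2 1.577 3.109 48.015
3 1.230 1.891 65.704
final: 65.704 4.797

Arc 1: start y=2.290, vy=7.510 → t=1.762, apex=5.110, x_land=25.337, impact vy=-10.109
  bounce: vy ← 0.78·10.109 = 7.885
Arc 2: start y=0.000, vy=7.885 → t=1.577, apex=3.109, x_land=48.015, impact vy=-7.885
  bounce: vy ← 0.78·7.885 = 6.151
Arc 3: start y=0.000, vy=6.151 → t=1.230, apex=1.891, x_land=65.704, impact vy=-6.151
  bounce: vy ← 0.78·6.151 = 4.797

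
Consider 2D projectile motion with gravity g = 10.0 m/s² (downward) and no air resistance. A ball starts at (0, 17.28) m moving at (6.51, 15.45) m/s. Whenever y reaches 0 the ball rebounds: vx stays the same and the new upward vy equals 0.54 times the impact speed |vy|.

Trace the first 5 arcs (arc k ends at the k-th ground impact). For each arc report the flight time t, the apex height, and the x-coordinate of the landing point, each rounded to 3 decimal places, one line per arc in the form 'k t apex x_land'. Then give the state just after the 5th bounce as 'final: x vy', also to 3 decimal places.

Arc 1: start y=17.280, vy=15.450 → t=3.962, apex=29.215, x_land=25.794, impact vy=-24.172
  bounce: vy ← 0.54·24.172 = 13.053
Arc 2: start y=0.000, vy=13.053 → t=2.611, apex=8.519, x_land=42.789, impact vy=-13.053
  bounce: vy ← 0.54·13.053 = 7.049
Arc 3: start y=0.000, vy=7.049 → t=1.410, apex=2.484, x_land=51.967, impact vy=-7.049
  bounce: vy ← 0.54·7.049 = 3.806
Arc 4: start y=0.000, vy=3.806 → t=0.761, apex=0.724, x_land=56.922, impact vy=-3.806
  bounce: vy ← 0.54·3.806 = 2.055
Arc 5: start y=0.000, vy=2.055 → t=0.411, apex=0.211, x_land=59.598, impact vy=-2.055
  bounce: vy ← 0.54·2.055 = 1.110

1 3.962 29.215 25.794
2 2.611 8.519 42.789
3 1.410 2.484 51.967
4 0.761 0.724 56.922
5 0.411 0.211 59.598
final: 59.598 1.110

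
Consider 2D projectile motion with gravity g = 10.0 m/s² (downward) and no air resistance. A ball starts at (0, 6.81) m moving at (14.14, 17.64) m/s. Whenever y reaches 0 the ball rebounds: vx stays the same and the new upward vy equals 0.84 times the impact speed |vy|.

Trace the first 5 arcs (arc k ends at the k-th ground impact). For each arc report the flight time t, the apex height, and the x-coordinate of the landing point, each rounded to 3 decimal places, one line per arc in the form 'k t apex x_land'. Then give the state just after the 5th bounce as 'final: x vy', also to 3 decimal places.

1 3.879 22.368 54.851
2 3.553 15.783 105.096
3 2.985 11.137 147.301
4 2.507 7.858 182.754
5 2.106 5.545 212.534
final: 212.534 8.846

Arc 1: start y=6.810, vy=17.640 → t=3.879, apex=22.368, x_land=54.851, impact vy=-21.151
  bounce: vy ← 0.84·21.151 = 17.767
Arc 2: start y=0.000, vy=17.767 → t=3.553, apex=15.783, x_land=105.096, impact vy=-17.767
  bounce: vy ← 0.84·17.767 = 14.924
Arc 3: start y=0.000, vy=14.924 → t=2.985, apex=11.137, x_land=147.301, impact vy=-14.924
  bounce: vy ← 0.84·14.924 = 12.536
Arc 4: start y=0.000, vy=12.536 → t=2.507, apex=7.858, x_land=182.754, impact vy=-12.536
  bounce: vy ← 0.84·12.536 = 10.531
Arc 5: start y=0.000, vy=10.531 → t=2.106, apex=5.545, x_land=212.534, impact vy=-10.531
  bounce: vy ← 0.84·10.531 = 8.846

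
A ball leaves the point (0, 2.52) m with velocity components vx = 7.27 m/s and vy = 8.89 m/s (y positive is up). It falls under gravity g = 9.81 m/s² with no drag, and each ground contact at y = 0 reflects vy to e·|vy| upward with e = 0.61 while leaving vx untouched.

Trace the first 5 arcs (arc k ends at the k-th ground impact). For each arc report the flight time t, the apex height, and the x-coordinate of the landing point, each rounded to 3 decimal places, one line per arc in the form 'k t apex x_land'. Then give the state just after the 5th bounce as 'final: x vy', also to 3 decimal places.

1 2.062 6.548 14.988
2 1.410 2.437 25.236
3 0.860 0.907 31.487
4 0.525 0.337 35.300
5 0.320 0.126 37.626
final: 37.626 0.957

Arc 1: start y=2.520, vy=8.890 → t=2.062, apex=6.548, x_land=14.988, impact vy=-11.335
  bounce: vy ← 0.61·11.335 = 6.914
Arc 2: start y=0.000, vy=6.914 → t=1.410, apex=2.437, x_land=25.236, impact vy=-6.914
  bounce: vy ← 0.61·6.914 = 4.218
Arc 3: start y=0.000, vy=4.218 → t=0.860, apex=0.907, x_land=31.487, impact vy=-4.218
  bounce: vy ← 0.61·4.218 = 2.573
Arc 4: start y=0.000, vy=2.573 → t=0.525, apex=0.337, x_land=35.300, impact vy=-2.573
  bounce: vy ← 0.61·2.573 = 1.569
Arc 5: start y=0.000, vy=1.569 → t=0.320, apex=0.126, x_land=37.626, impact vy=-1.569
  bounce: vy ← 0.61·1.569 = 0.957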